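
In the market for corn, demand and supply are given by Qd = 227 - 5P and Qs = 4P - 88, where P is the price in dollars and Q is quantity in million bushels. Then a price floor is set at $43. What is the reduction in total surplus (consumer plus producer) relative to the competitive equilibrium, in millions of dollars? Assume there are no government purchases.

In a free market, 227 - 5P = 4P - 88 gives the equilibrium P* = 35, Q* = 52.
Because the floor (43) lies above the market-clearing price, it is binding.
At P = 43: Qd = 227 - 5·43 = 12 and Qs = 4·43 - 88 = 84.
Quantity traded falls to 12. At Q = 12 the demand price is (227 - 12)/5 = 43 and the supply price is (88 + 12)/4 = 25.
Deadweight loss = ½ · (43 - 25) · (52 - 12) = ½ · 18 · 40 = 360.

360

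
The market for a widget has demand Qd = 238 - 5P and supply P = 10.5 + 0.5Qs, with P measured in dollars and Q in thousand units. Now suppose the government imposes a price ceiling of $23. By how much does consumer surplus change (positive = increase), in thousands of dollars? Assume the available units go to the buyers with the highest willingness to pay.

271.6

Rearranging supply gives Qs = 2P - 21. Without the control the market clears where 238 - 5P = 2P - 21, i.e. P* = 37 and Q* = 53.
Because the ceiling (23) lies below the market-clearing price, it is binding.
At P = 23: Qd = 238 - 5·23 = 123 and Qs = 2·23 - 21 = 25.
Consumer surplus without the control is ½ · (47.6 - 37) · 53 = 280.9.
With the ceiling, 25 units are sold at 23 (assume they go to the highest-value buyers). The demand price at Q = 25 is 42.6, so CS = ½ · [(47.6 - 23) + (42.6 - 23)] · 25 = 552.5.
Change in consumer surplus = 552.5 - 280.9 = 271.6.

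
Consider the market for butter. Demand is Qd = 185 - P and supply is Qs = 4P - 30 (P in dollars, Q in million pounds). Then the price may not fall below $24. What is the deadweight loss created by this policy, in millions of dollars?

Setting quantity demanded equal to quantity supplied, 185 - P = 4P - 30, gives P* = 43 and Q* = 142.
Since 24 is below P* = 43, the floor does not bind and the free-market outcome prevails.
Since the control does not bind, no trades are prevented and deadweight loss is zero.

0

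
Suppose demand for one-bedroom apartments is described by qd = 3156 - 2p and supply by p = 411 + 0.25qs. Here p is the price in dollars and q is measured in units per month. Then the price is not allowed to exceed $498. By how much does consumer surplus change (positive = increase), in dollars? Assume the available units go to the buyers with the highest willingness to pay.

-259720

Rearranging supply gives qs = 4p - 1644. In a free market, 3156 - 2p = 4p - 1644 gives the equilibrium p* = 800, q* = 1556.
Since 498 < 800, the ceiling is binding.
At p = 498: qd = 3156 - 2·498 = 2160 and qs = 4·498 - 1644 = 348.
Consumer surplus without the control is ½ · (1578 - 800) · 1556 = 605284.
With the ceiling, 348 units are sold at 498 (assume they go to the highest-value buyers). The demand price at q = 348 is 1404, so CS = ½ · [(1578 - 498) + (1404 - 498)] · 348 = 345564.
Change in consumer surplus = 345564 - 605284 = -259720.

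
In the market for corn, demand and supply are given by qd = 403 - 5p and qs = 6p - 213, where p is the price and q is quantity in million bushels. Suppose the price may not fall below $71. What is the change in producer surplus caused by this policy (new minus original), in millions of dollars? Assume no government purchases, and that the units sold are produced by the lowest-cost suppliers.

In a free market, 403 - 5p = 6p - 213 gives the equilibrium p* = 56, q* = 123.
Since 71 > 56, the floor is binding.
At p = 71: qd = 403 - 5·71 = 48 and qs = 6·71 - 213 = 213.
Producer surplus without the control is ½ · (56 - 35.5) · 123 = 1260.75.
With the floor, 48 units are sold at 71. The supply price at q = 48 is 43.5, so PS = ½ · [(71 - 35.5) + (71 - 43.5)] · 48 = 1512.
Change in producer surplus = 1512 - 1260.75 = 251.25.

251.25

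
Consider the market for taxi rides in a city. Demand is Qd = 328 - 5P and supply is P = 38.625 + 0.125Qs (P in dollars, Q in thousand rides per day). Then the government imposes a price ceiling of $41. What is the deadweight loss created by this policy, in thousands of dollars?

Rearranging supply gives Qs = 8P - 309. Without the control the market clears where 328 - 5P = 8P - 309, i.e. P* = 49 and Q* = 83.
Because the ceiling (41) lies below the market-clearing price, it is binding.
At P = 41: Qd = 328 - 5·41 = 123 and Qs = 8·41 - 309 = 19.
Quantity traded falls to 19. At Q = 19 the demand price is (328 - 19)/5 = 61.8 and the supply price is (309 + 19)/8 = 41.
Deadweight loss = ½ · (61.8 - 41) · (83 - 19) = ½ · 20.8 · 64 = 665.6.

665.6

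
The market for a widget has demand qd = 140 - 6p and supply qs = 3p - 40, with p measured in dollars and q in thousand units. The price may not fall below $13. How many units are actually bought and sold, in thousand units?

20

In a free market, 140 - 6p = 3p - 40 gives the equilibrium p* = 20, q* = 20.
The floor of 13 is below the equilibrium price 20, so it is not binding; the market clears at p* = 20, q* = 20.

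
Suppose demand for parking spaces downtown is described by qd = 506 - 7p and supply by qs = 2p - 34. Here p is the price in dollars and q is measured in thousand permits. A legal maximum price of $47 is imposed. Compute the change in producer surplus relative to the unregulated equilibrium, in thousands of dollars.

Setting quantity demanded equal to quantity supplied, 506 - 7p = 2p - 34, gives p* = 60 and q* = 86.
Because the ceiling (47) lies below the market-clearing price, it is binding.
At p = 47: qd = 506 - 7·47 = 177 and qs = 2·47 - 34 = 60.
Producer surplus without the control is ½ · (60 - 17) · 86 = 1849.
With the ceiling, producers sell 60 units at 47, so PS = ½ · (47 - 17) · 60 = 900.
Change in producer surplus = 900 - 1849 = -949.

-949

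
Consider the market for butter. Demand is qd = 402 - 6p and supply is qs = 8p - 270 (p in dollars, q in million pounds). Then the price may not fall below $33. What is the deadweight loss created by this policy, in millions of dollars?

Setting quantity demanded equal to quantity supplied, 402 - 6p = 8p - 270, gives p* = 48 and q* = 114.
The floor of 33 is below the equilibrium price 48, so it is not binding; the market clears at p* = 48, q* = 114.
Since the control does not bind, no trades are prevented and deadweight loss is zero.

0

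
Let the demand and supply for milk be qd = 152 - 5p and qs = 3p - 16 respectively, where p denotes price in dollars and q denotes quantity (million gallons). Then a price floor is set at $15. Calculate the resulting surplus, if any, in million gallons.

Setting quantity demanded equal to quantity supplied, 152 - 5p = 3p - 16, gives p* = 21 and q* = 47.
The floor of 15 is below the equilibrium price 21, so it is not binding; the market clears at p* = 21, q* = 47.
Since the control does not bind, there is no surplus.

0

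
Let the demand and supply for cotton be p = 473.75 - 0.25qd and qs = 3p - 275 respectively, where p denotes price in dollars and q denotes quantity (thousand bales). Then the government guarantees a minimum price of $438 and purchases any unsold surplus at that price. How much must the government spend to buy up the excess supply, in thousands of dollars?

392448

Rearranging demand gives qd = 1895 - 4p. Setting quantity demanded equal to quantity supplied, 1895 - 4p = 3p - 275, gives p* = 310 and q* = 655.
The floor of 438 is above the equilibrium price 310, so it binds.
At p = 438: qd = 1895 - 4·438 = 143 and qs = 3·438 - 275 = 1039.
Surplus = qs - qd = 896.
Government expenditure = surplus × support price = 896 × 438 = 392448.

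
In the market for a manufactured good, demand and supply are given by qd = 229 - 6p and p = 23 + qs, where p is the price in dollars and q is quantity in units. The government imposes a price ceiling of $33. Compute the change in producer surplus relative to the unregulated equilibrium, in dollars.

Rearranging supply gives qs = p - 23. Equilibrium: 229 - 6p = p - 23, so 252 = 7p and p* = 36, q* = 13.
Because the ceiling (33) lies below the market-clearing price, it is binding.
At p = 33: qd = 229 - 6·33 = 31 and qs = 33 - 23 = 10.
Producer surplus without the control is ½ · (36 - 23) · 13 = 84.5.
With the ceiling, producers sell 10 units at 33, so PS = ½ · (33 - 23) · 10 = 50.
Change in producer surplus = 50 - 84.5 = -34.5.

-34.5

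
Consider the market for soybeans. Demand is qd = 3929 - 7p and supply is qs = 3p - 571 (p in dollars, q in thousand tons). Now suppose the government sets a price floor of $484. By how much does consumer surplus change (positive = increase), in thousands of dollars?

-22440

Without the control the market clears where 3929 - 7p = 3p - 571, i.e. p* = 450 and q* = 779.
Because the floor (484) lies above the market-clearing price, it is binding.
At p = 484: qd = 3929 - 7·484 = 541 and qs = 3·484 - 571 = 881.
Consumer surplus without the control is ½ · (3929/7 - 450) · 779 = 606841/14.
With the floor, consumers buy 541 units at 484, so CS = ½ · (3929/7 - 484) · 541 = 292681/14.
Change in consumer surplus = 292681/14 - 606841/14 = -22440.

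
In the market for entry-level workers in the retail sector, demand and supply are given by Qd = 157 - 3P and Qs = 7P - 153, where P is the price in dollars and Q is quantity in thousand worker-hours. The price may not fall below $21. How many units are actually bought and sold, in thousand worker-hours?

Setting quantity demanded equal to quantity supplied, 157 - 3P = 7P - 153, gives P* = 31 and Q* = 64.
Since 21 is below P* = 31, the floor does not bind and the free-market outcome prevails.

64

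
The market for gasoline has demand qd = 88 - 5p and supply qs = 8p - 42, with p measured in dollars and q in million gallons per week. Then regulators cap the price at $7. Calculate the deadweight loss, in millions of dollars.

93.6

In a free market, 88 - 5p = 8p - 42 gives the equilibrium p* = 10, q* = 38.
Since 7 < 10, the ceiling is binding.
At p = 7: qd = 88 - 5·7 = 53 and qs = 8·7 - 42 = 14.
Quantity traded falls to 14. At q = 14 the demand price is (88 - 14)/5 = 14.8 and the supply price is (42 + 14)/8 = 7.
Deadweight loss = ½ · (14.8 - 7) · (38 - 14) = ½ · 7.8 · 24 = 93.6.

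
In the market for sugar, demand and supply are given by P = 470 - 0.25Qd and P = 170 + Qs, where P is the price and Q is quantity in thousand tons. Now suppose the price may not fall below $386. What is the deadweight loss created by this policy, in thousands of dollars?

Rearranging demand gives Qd = 1880 - 4P; rearranging supply gives Qs = P - 170. Setting quantity demanded equal to quantity supplied, 1880 - 4P = P - 170, gives P* = 410 and Q* = 240.
The floor of 386 is below the equilibrium price 410, so it is not binding; the market clears at P* = 410, Q* = 240.
Since the control does not bind, no trades are prevented and deadweight loss is zero.

0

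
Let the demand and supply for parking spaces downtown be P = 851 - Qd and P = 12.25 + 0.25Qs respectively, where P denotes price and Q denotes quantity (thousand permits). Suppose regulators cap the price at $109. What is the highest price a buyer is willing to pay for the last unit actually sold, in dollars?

464

Rearranging demand gives Qd = 851 - P; rearranging supply gives Qs = 4P - 49. In a free market, 851 - P = 4P - 49 gives the equilibrium P* = 180, Q* = 671.
Since 109 < 180, the ceiling is binding.
At P = 109: Qd = 851 - 109 = 742 and Qs = 4·109 - 49 = 387.
Only 387 units reach the market. On the demand curve, the marginal buyer's willingness to pay at Q = 387 is (851 - 387) = 464.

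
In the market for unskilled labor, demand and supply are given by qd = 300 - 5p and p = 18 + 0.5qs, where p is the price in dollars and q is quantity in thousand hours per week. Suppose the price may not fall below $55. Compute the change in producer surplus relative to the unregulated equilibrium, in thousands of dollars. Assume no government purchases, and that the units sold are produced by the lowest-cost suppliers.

Rearranging supply gives qs = 2p - 36. Without the control the market clears where 300 - 5p = 2p - 36, i.e. p* = 48 and q* = 60.
Since 55 > 48, the floor is binding.
At p = 55: qd = 300 - 5·55 = 25 and qs = 2·55 - 36 = 74.
Producer surplus without the control is ½ · (48 - 18) · 60 = 900.
With the floor, 25 units are sold at 55. The supply price at q = 25 is 30.5, so PS = ½ · [(55 - 18) + (55 - 30.5)] · 25 = 768.75.
Change in producer surplus = 768.75 - 900 = -131.25.

-131.25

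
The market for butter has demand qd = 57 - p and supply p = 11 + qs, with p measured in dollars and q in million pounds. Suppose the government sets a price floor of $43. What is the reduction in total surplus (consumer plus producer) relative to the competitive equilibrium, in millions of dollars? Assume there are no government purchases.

Rearranging supply gives qs = p - 11. Without the control the market clears where 57 - p = p - 11, i.e. p* = 34 and q* = 23.
Since 43 > 34, the floor is binding.
At p = 43: qd = 57 - 43 = 14 and qs = 43 - 11 = 32.
Quantity traded falls to 14. At q = 14 the demand price is 57 - 14 = 43 and the supply price is 11 + 14 = 25.
Deadweight loss = ½ · (43 - 25) · (23 - 14) = ½ · 18 · 9 = 81.

81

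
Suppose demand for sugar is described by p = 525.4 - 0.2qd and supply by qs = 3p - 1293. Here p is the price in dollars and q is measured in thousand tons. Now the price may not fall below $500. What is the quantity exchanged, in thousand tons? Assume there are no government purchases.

127

Rearranging demand gives qd = 2627 - 5p. Equilibrium: 2627 - 5p = 3p - 1293, so 3920 = 8p and p* = 490, q* = 177.
Because the floor (500) lies above the market-clearing price, it is binding.
At p = 500: qd = 2627 - 5·500 = 127 and qs = 3·500 - 1293 = 207.
The quantity actually transacted is the short side, demand: 127.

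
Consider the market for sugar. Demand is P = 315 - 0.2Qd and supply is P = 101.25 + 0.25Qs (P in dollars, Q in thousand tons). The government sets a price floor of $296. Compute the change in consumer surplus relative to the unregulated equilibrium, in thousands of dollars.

-21660

Rearranging demand gives Qd = 1575 - 5P; rearranging supply gives Qs = 4P - 405. In a free market, 1575 - 5P = 4P - 405 gives the equilibrium P* = 220, Q* = 475.
The floor of 296 is above the equilibrium price 220, so it binds.
At P = 296: Qd = 1575 - 5·296 = 95 and Qs = 4·296 - 405 = 779.
Consumer surplus without the control is ½ · (315 - 220) · 475 = 22562.5.
With the floor, consumers buy 95 units at 296, so CS = ½ · (315 - 296) · 95 = 902.5.
Change in consumer surplus = 902.5 - 22562.5 = -21660.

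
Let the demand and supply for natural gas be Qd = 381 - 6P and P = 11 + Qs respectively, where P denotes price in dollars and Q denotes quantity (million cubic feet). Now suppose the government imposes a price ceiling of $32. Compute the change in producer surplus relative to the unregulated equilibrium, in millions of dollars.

-792

Rearranging supply gives Qs = P - 11. Equilibrium: 381 - 6P = P - 11, so 392 = 7P and P* = 56, Q* = 45.
Because the ceiling (32) lies below the market-clearing price, it is binding.
At P = 32: Qd = 381 - 6·32 = 189 and Qs = 32 - 11 = 21.
Producer surplus without the control is ½ · (56 - 11) · 45 = 1012.5.
With the ceiling, producers sell 21 units at 32, so PS = ½ · (32 - 11) · 21 = 220.5.
Change in producer surplus = 220.5 - 1012.5 = -792.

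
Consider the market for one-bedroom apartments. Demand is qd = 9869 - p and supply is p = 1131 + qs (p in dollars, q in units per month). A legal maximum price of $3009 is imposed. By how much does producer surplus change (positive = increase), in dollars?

-7780638.5

Rearranging supply gives qs = p - 1131. In a free market, 9869 - p = p - 1131 gives the equilibrium p* = 5500, q* = 4369.
Since 3009 < 5500, the ceiling is binding.
At p = 3009: qd = 9869 - 3009 = 6860 and qs = 3009 - 1131 = 1878.
Producer surplus without the control is ½ · (5500 - 1131) · 4369 = 9544080.5.
With the ceiling, producers sell 1878 units at 3009, so PS = ½ · (3009 - 1131) · 1878 = 1763442.
Change in producer surplus = 1763442 - 9544080.5 = -7780638.5.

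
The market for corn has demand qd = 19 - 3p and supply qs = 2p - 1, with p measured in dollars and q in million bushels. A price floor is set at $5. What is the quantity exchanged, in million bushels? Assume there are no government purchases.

Equilibrium: 19 - 3p = 2p - 1, so 20 = 5p and p* = 4, q* = 7.
Since 5 > 4, the floor is binding.
At p = 5: qd = 19 - 3·5 = 4 and qs = 2·5 - 1 = 9.
The quantity actually transacted is the short side, demand: 4.

4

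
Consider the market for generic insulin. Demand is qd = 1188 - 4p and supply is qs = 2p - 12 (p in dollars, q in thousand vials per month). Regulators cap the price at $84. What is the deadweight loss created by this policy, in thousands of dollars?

20184

Setting quantity demanded equal to quantity supplied, 1188 - 4p = 2p - 12, gives p* = 200 and q* = 388.
Because the ceiling (84) lies below the market-clearing price, it is binding.
At p = 84: qd = 1188 - 4·84 = 852 and qs = 2·84 - 12 = 156.
Quantity traded falls to 156. At q = 156 the demand price is (1188 - 156)/4 = 258 and the supply price is (12 + 156)/2 = 84.
Deadweight loss = ½ · (258 - 84) · (388 - 156) = ½ · 174 · 232 = 20184.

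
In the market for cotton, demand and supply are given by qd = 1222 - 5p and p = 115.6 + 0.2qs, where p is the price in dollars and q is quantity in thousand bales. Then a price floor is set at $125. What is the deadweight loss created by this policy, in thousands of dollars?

0

Rearranging supply gives qs = 5p - 578. Setting quantity demanded equal to quantity supplied, 1222 - 5p = 5p - 578, gives p* = 180 and q* = 322.
The floor of 125 is below the equilibrium price 180, so it is not binding; the market clears at p* = 180, q* = 322.
Since the control does not bind, no trades are prevented and deadweight loss is zero.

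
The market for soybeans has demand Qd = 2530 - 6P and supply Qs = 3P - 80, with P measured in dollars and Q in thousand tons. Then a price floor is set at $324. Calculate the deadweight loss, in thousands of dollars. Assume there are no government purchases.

10404

Equilibrium: 2530 - 6P = 3P - 80, so 2610 = 9P and P* = 290, Q* = 790.
Since 324 > 290, the floor is binding.
At P = 324: Qd = 2530 - 6·324 = 586 and Qs = 3·324 - 80 = 892.
Quantity traded falls to 586. At Q = 586 the demand price is (2530 - 586)/6 = 324 and the supply price is (80 + 586)/3 = 222.
Deadweight loss = ½ · (324 - 222) · (790 - 586) = ½ · 102 · 204 = 10404.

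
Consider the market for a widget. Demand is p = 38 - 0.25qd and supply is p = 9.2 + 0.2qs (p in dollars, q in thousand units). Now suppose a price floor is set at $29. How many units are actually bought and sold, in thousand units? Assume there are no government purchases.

Rearranging demand gives qd = 152 - 4p; rearranging supply gives qs = 5p - 46. Equilibrium: 152 - 4p = 5p - 46, so 198 = 9p and p* = 22, q* = 64.
Because the floor (29) lies above the market-clearing price, it is binding.
At p = 29: qd = 152 - 4·29 = 36 and qs = 5·29 - 46 = 99.
The quantity actually transacted is the short side, demand: 36.

36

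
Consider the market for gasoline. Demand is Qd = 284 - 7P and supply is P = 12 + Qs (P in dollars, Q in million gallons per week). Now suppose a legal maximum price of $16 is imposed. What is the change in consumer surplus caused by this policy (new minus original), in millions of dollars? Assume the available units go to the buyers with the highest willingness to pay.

52.5

Rearranging supply gives Qs = P - 12. Equilibrium: 284 - 7P = P - 12, so 296 = 8P and P* = 37, Q* = 25.
Since 16 < 37, the ceiling is binding.
At P = 16: Qd = 284 - 7·16 = 172 and Qs = 16 - 12 = 4.
Consumer surplus without the control is ½ · (284/7 - 37) · 25 = 625/14.
With the ceiling, 4 units are sold at 16 (assume they go to the highest-value buyers). The demand price at Q = 4 is 40, so CS = ½ · [(284/7 - 16) + (40 - 16)] · 4 = 680/7.
Change in consumer surplus = 680/7 - 625/14 = 52.5.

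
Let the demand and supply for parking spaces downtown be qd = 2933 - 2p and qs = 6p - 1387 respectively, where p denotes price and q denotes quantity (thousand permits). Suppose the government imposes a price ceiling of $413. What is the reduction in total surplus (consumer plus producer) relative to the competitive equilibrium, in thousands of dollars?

193548

Equilibrium: 2933 - 2p = 6p - 1387, so 4320 = 8p and p* = 540, q* = 1853.
Since 413 < 540, the ceiling is binding.
At p = 413: qd = 2933 - 2·413 = 2107 and qs = 6·413 - 1387 = 1091.
Quantity traded falls to 1091. At q = 1091 the demand price is (2933 - 1091)/2 = 921 and the supply price is (1387 + 1091)/6 = 413.
Deadweight loss = ½ · (921 - 413) · (1853 - 1091) = ½ · 508 · 762 = 193548.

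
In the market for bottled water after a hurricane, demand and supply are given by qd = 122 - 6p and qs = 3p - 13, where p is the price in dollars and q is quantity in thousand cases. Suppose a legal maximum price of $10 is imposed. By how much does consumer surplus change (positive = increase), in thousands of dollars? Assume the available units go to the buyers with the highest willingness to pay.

In a free market, 122 - 6p = 3p - 13 gives the equilibrium p* = 15, q* = 32.
Since 10 < 15, the ceiling is binding.
At p = 10: qd = 122 - 6·10 = 62 and qs = 3·10 - 13 = 17.
Consumer surplus without the control is ½ · (61/3 - 15) · 32 = 256/3.
With the ceiling, 17 units are sold at 10 (assume they go to the highest-value buyers). The demand price at q = 17 is 17.5, so CS = ½ · [(61/3 - 10) + (17.5 - 10)] · 17 = 1819/12.
Change in consumer surplus = 1819/12 - 256/3 = 66.25.

66.25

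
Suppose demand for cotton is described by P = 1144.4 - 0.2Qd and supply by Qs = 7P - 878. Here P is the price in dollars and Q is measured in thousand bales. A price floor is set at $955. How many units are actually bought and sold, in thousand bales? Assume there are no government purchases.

947

Rearranging demand gives Qd = 5722 - 5P. Without the control the market clears where 5722 - 5P = 7P - 878, i.e. P* = 550 and Q* = 2972.
Because the floor (955) lies above the market-clearing price, it is binding.
At P = 955: Qd = 5722 - 5·955 = 947 and Qs = 7·955 - 878 = 5807.
The quantity actually transacted is the short side, demand: 947.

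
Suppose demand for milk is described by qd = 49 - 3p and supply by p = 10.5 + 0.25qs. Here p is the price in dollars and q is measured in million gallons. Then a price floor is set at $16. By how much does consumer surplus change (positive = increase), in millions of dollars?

Rearranging supply gives qs = 4p - 42. Setting quantity demanded equal to quantity supplied, 49 - 3p = 4p - 42, gives p* = 13 and q* = 10.
The floor of 16 is above the equilibrium price 13, so it binds.
At p = 16: qd = 49 - 3·16 = 1 and qs = 4·16 - 42 = 22.
Consumer surplus without the control is ½ · (49/3 - 13) · 10 = 50/3.
With the floor, consumers buy 1 units at 16, so CS = ½ · (49/3 - 16) · 1 = 1/6.
Change in consumer surplus = 1/6 - 50/3 = -16.5.

-16.5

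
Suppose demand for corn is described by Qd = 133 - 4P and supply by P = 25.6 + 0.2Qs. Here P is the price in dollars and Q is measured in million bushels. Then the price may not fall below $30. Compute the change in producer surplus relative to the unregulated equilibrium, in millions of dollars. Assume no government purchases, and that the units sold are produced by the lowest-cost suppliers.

Rearranging supply gives Qs = 5P - 128. In a free market, 133 - 4P = 5P - 128 gives the equilibrium P* = 29, Q* = 17.
Because the floor (30) lies above the market-clearing price, it is binding.
At P = 30: Qd = 133 - 4·30 = 13 and Qs = 5·30 - 128 = 22.
Producer surplus without the control is ½ · (29 - 25.6) · 17 = 28.9.
With the floor, 13 units are sold at 30. The supply price at Q = 13 is 28.2, so PS = ½ · [(30 - 25.6) + (30 - 28.2)] · 13 = 40.3.
Change in producer surplus = 40.3 - 28.9 = 11.4.

11.4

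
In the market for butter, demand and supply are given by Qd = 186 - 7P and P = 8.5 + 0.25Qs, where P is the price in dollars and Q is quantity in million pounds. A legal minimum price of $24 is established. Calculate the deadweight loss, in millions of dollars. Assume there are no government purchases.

Rearranging supply gives Qs = 4P - 34. Setting quantity demanded equal to quantity supplied, 186 - 7P = 4P - 34, gives P* = 20 and Q* = 46.
Since 24 > 20, the floor is binding.
At P = 24: Qd = 186 - 7·24 = 18 and Qs = 4·24 - 34 = 62.
Quantity traded falls to 18. At Q = 18 the demand price is (186 - 18)/7 = 24 and the supply price is (34 + 18)/4 = 13.
Deadweight loss = ½ · (24 - 13) · (46 - 18) = ½ · 11 · 28 = 154.

154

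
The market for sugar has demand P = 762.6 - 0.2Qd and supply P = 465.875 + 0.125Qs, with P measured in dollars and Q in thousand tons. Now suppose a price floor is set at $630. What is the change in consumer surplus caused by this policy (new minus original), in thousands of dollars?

-39400

Rearranging demand gives Qd = 3813 - 5P; rearranging supply gives Qs = 8P - 3727. Without the control the market clears where 3813 - 5P = 8P - 3727, i.e. P* = 580 and Q* = 913.
Since 630 > 580, the floor is binding.
At P = 630: Qd = 3813 - 5·630 = 663 and Qs = 8·630 - 3727 = 1313.
Consumer surplus without the control is ½ · (762.6 - 580) · 913 = 83356.9.
With the floor, consumers buy 663 units at 630, so CS = ½ · (762.6 - 630) · 663 = 43956.9.
Change in consumer surplus = 43956.9 - 83356.9 = -39400.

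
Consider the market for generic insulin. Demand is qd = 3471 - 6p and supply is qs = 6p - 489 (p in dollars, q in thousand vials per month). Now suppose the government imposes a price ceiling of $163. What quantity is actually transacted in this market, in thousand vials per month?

489

Without the control the market clears where 3471 - 6p = 6p - 489, i.e. p* = 330 and q* = 1491.
Since 163 < 330, the ceiling is binding.
At p = 163: qd = 3471 - 6·163 = 2493 and qs = 6·163 - 489 = 489.
The quantity actually transacted is the short side, supply: 489.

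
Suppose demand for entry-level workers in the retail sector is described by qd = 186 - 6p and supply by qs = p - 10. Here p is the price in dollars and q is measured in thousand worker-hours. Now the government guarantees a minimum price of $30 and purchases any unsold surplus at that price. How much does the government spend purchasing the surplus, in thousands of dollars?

420

In a free market, 186 - 6p = p - 10 gives the equilibrium p* = 28, q* = 18.
Since 30 > 28, the floor is binding.
At p = 30: qd = 186 - 6·30 = 6 and qs = 30 - 10 = 20.
Surplus = qs - qd = 14.
Government expenditure = surplus × support price = 14 × 30 = 420.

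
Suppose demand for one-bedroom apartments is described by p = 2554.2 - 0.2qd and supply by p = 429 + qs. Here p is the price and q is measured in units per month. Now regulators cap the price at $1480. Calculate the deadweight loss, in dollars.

311040

Rearranging demand gives qd = 12771 - 5p; rearranging supply gives qs = p - 429. Without the control the market clears where 12771 - 5p = p - 429, i.e. p* = 2200 and q* = 1771.
Because the ceiling (1480) lies below the market-clearing price, it is binding.
At p = 1480: qd = 12771 - 5·1480 = 5371 and qs = 1480 - 429 = 1051.
Quantity traded falls to 1051. At q = 1051 the demand price is (12771 - 1051)/5 = 2344 and the supply price is 429 + 1051 = 1480.
Deadweight loss = ½ · (2344 - 1480) · (1771 - 1051) = ½ · 864 · 720 = 311040.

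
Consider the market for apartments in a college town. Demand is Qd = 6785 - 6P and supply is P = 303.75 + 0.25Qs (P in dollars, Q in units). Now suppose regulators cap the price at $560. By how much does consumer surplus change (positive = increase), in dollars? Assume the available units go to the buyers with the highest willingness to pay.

Rearranging supply gives Qs = 4P - 1215. In a free market, 6785 - 6P = 4P - 1215 gives the equilibrium P* = 800, Q* = 1985.
Because the ceiling (560) lies below the market-clearing price, it is binding.
At P = 560: Qd = 6785 - 6·560 = 3425 and Qs = 4·560 - 1215 = 1025.
Consumer surplus without the control is ½ · (6785/6 - 800) · 1985 = 3940225/12.
With the ceiling, 1025 units are sold at 560 (assume they go to the highest-value buyers). The demand price at Q = 1025 is 960, so CS = ½ · [(6785/6 - 560) + (960 - 560)] · 1025 = 5970625/12.
Change in consumer surplus = 5970625/12 - 3940225/12 = 169200.

169200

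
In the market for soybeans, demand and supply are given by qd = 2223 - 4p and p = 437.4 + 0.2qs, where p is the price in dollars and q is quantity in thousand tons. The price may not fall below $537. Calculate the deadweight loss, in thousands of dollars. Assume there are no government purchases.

Rearranging supply gives qs = 5p - 2187. Setting quantity demanded equal to quantity supplied, 2223 - 4p = 5p - 2187, gives p* = 490 and q* = 263.
The floor of 537 is above the equilibrium price 490, so it binds.
At p = 537: qd = 2223 - 4·537 = 75 and qs = 5·537 - 2187 = 498.
Quantity traded falls to 75. At q = 75 the demand price is (2223 - 75)/4 = 537 and the supply price is (2187 + 75)/5 = 452.4.
Deadweight loss = ½ · (537 - 452.4) · (263 - 75) = ½ · 84.6 · 188 = 7952.4.

7952.4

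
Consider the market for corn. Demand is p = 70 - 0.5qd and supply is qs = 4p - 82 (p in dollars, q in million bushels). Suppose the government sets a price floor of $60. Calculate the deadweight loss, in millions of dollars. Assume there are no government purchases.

793.5

Rearranging demand gives qd = 140 - 2p. Setting quantity demanded equal to quantity supplied, 140 - 2p = 4p - 82, gives p* = 37 and q* = 66.
The floor of 60 is above the equilibrium price 37, so it binds.
At p = 60: qd = 140 - 2·60 = 20 and qs = 4·60 - 82 = 158.
Quantity traded falls to 20. At q = 20 the demand price is (140 - 20)/2 = 60 and the supply price is (82 + 20)/4 = 25.5.
Deadweight loss = ½ · (60 - 25.5) · (66 - 20) = ½ · 34.5 · 46 = 793.5.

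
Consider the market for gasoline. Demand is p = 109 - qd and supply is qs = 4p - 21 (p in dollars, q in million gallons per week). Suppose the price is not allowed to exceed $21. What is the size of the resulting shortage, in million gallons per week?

25

Rearranging demand gives qd = 109 - p. Setting quantity demanded equal to quantity supplied, 109 - p = 4p - 21, gives p* = 26 and q* = 83.
The ceiling of 21 is below the equilibrium price 26, so it binds.
At p = 21: qd = 109 - 21 = 88 and qs = 4·21 - 21 = 63.
Shortage = qd - qs = 88 - 63 = 25.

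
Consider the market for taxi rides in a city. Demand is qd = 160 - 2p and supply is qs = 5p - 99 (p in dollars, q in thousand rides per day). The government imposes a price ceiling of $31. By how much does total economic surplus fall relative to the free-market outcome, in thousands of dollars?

315

In a free market, 160 - 2p = 5p - 99 gives the equilibrium p* = 37, q* = 86.
The ceiling of 31 is below the equilibrium price 37, so it binds.
At p = 31: qd = 160 - 2·31 = 98 and qs = 5·31 - 99 = 56.
Quantity traded falls to 56. At q = 56 the demand price is (160 - 56)/2 = 52 and the supply price is (99 + 56)/5 = 31.
Deadweight loss = ½ · (52 - 31) · (86 - 56) = ½ · 21 · 30 = 315.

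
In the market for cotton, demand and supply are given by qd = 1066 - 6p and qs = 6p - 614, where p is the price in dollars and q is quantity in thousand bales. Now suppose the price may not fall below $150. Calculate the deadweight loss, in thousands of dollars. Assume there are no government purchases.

600

In a free market, 1066 - 6p = 6p - 614 gives the equilibrium p* = 140, q* = 226.
Because the floor (150) lies above the market-clearing price, it is binding.
At p = 150: qd = 1066 - 6·150 = 166 and qs = 6·150 - 614 = 286.
Quantity traded falls to 166. At q = 166 the demand price is (1066 - 166)/6 = 150 and the supply price is (614 + 166)/6 = 130.
Deadweight loss = ½ · (150 - 130) · (226 - 166) = ½ · 20 · 60 = 600.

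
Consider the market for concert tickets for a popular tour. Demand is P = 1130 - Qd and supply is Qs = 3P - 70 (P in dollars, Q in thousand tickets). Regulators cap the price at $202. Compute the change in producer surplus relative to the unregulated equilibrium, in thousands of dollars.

-66934

Rearranging demand gives Qd = 1130 - P. Without the control the market clears where 1130 - P = 3P - 70, i.e. P* = 300 and Q* = 830.
The ceiling of 202 is below the equilibrium price 300, so it binds.
At P = 202: Qd = 1130 - 202 = 928 and Qs = 3·202 - 70 = 536.
Producer surplus without the control is ½ · (300 - 70/3) · 830 = 344450/3.
With the ceiling, producers sell 536 units at 202, so PS = ½ · (202 - 70/3) · 536 = 143648/3.
Change in producer surplus = 143648/3 - 344450/3 = -66934.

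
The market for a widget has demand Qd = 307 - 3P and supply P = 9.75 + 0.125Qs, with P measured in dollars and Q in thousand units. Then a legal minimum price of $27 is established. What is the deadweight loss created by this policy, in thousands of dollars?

0

Rearranging supply gives Qs = 8P - 78. Equilibrium: 307 - 3P = 8P - 78, so 385 = 11P and P* = 35, Q* = 202.
The floor of 27 is below the equilibrium price 35, so it is not binding; the market clears at P* = 35, Q* = 202.
Since the control does not bind, no trades are prevented and deadweight loss is zero.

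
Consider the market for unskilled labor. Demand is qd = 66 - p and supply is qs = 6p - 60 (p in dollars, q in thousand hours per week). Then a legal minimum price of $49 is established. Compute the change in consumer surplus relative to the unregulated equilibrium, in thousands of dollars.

Equilibrium: 66 - p = 6p - 60, so 126 = 7p and p* = 18, q* = 48.
The floor of 49 is above the equilibrium price 18, so it binds.
At p = 49: qd = 66 - 49 = 17 and qs = 6·49 - 60 = 234.
Consumer surplus without the control is ½ · (66 - 18) · 48 = 1152.
With the floor, consumers buy 17 units at 49, so CS = ½ · (66 - 49) · 17 = 144.5.
Change in consumer surplus = 144.5 - 1152 = -1007.5.

-1007.5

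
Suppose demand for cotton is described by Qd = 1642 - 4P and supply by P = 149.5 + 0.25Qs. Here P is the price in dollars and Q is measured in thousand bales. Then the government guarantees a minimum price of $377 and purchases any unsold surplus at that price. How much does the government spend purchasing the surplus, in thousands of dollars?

Rearranging supply gives Qs = 4P - 598. Setting quantity demanded equal to quantity supplied, 1642 - 4P = 4P - 598, gives P* = 280 and Q* = 522.
Because the floor (377) lies above the market-clearing price, it is binding.
At P = 377: Qd = 1642 - 4·377 = 134 and Qs = 4·377 - 598 = 910.
Surplus = Qs - Qd = 776.
Government expenditure = surplus × support price = 776 × 377 = 292552.

292552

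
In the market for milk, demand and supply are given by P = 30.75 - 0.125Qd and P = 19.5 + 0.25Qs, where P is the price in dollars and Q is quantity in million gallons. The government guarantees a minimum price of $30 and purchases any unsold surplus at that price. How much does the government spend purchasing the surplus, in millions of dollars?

Rearranging demand gives Qd = 246 - 8P; rearranging supply gives Qs = 4P - 78. Setting quantity demanded equal to quantity supplied, 246 - 8P = 4P - 78, gives P* = 27 and Q* = 30.
The floor of 30 is above the equilibrium price 27, so it binds.
At P = 30: Qd = 246 - 8·30 = 6 and Qs = 4·30 - 78 = 42.
Surplus = Qs - Qd = 36.
Government expenditure = surplus × support price = 36 × 30 = 1080.

1080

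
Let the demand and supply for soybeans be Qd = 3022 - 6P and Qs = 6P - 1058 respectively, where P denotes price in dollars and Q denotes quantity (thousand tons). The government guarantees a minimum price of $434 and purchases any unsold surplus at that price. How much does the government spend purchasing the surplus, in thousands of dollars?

Setting quantity demanded equal to quantity supplied, 3022 - 6P = 6P - 1058, gives P* = 340 and Q* = 982.
Since 434 > 340, the floor is binding.
At P = 434: Qd = 3022 - 6·434 = 418 and Qs = 6·434 - 1058 = 1546.
Surplus = Qs - Qd = 1128.
Government expenditure = surplus × support price = 1128 × 434 = 489552.

489552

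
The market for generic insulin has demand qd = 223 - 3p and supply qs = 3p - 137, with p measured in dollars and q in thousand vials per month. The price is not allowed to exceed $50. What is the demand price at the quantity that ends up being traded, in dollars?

70

Setting quantity demanded equal to quantity supplied, 223 - 3p = 3p - 137, gives p* = 60 and q* = 43.
Because the ceiling (50) lies below the market-clearing price, it is binding.
At p = 50: qd = 223 - 3·50 = 73 and qs = 3·50 - 137 = 13.
Only 13 units reach the market. On the demand curve, the marginal buyer's willingness to pay at q = 13 is (223 - 13)/3 = 70.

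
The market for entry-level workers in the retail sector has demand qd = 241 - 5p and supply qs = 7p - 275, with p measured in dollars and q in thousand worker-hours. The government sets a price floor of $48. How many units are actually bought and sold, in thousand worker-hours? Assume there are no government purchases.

1

Without the control the market clears where 241 - 5p = 7p - 275, i.e. p* = 43 and q* = 26.
Since 48 > 43, the floor is binding.
At p = 48: qd = 241 - 5·48 = 1 and qs = 7·48 - 275 = 61.
The quantity actually transacted is the short side, demand: 1.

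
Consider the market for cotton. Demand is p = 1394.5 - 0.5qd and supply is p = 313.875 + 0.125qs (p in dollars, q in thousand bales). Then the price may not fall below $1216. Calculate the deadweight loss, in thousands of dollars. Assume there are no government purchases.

Rearranging demand gives qd = 2789 - 2p; rearranging supply gives qs = 8p - 2511. Without the control the market clears where 2789 - 2p = 8p - 2511, i.e. p* = 530 and q* = 1729.
Because the floor (1216) lies above the market-clearing price, it is binding.
At p = 1216: qd = 2789 - 2·1216 = 357 and qs = 8·1216 - 2511 = 7217.
Quantity traded falls to 357. At q = 357 the demand price is (2789 - 357)/2 = 1216 and the supply price is (2511 + 357)/8 = 358.5.
Deadweight loss = ½ · (1216 - 358.5) · (1729 - 357) = ½ · 857.5 · 1372 = 588245.

588245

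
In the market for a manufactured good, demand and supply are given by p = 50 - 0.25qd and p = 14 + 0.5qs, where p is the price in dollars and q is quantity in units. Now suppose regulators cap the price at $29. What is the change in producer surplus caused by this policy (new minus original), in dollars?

Rearranging demand gives qd = 200 - 4p; rearranging supply gives qs = 2p - 28. Without the control the market clears where 200 - 4p = 2p - 28, i.e. p* = 38 and q* = 48.
The ceiling of 29 is below the equilibrium price 38, so it binds.
At p = 29: qd = 200 - 4·29 = 84 and qs = 2·29 - 28 = 30.
Producer surplus without the control is ½ · (38 - 14) · 48 = 576.
With the ceiling, producers sell 30 units at 29, so PS = ½ · (29 - 14) · 30 = 225.
Change in producer surplus = 225 - 576 = -351.

-351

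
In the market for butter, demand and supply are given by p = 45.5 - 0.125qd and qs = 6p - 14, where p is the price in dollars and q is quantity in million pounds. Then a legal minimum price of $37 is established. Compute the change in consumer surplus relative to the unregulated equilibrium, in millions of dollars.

Rearranging demand gives qd = 364 - 8p. Equilibrium: 364 - 8p = 6p - 14, so 378 = 14p and p* = 27, q* = 148.
The floor of 37 is above the equilibrium price 27, so it binds.
At p = 37: qd = 364 - 8·37 = 68 and qs = 6·37 - 14 = 208.
Consumer surplus without the control is ½ · (45.5 - 27) · 148 = 1369.
With the floor, consumers buy 68 units at 37, so CS = ½ · (45.5 - 37) · 68 = 289.
Change in consumer surplus = 289 - 1369 = -1080.

-1080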